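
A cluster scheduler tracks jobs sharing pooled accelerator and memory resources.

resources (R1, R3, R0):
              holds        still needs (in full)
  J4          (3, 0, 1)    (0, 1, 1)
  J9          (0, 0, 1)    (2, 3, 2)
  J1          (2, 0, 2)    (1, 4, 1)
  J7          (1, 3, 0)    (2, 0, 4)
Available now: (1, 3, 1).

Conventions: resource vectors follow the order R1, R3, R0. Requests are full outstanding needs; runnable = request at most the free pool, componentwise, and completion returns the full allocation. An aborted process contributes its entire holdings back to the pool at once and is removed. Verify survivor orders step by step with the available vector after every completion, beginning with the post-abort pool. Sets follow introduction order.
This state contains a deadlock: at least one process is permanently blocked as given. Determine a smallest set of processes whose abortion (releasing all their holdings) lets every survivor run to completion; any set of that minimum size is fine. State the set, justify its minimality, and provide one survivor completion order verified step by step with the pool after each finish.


The answer: abort J1.
Key observation: the returned (2, 0, 2) from J1 is what brings J7 — unrunnable before, under any order — into play at step 3.
No smaller set exists: with zero aborts the deadlock remains.
One survivor order: J9, J4, J7. Step-by-step check (post-abort pool first):
  pool = (3, 3, 3)
  run J9 (needs (2, 3, 2), free (3, 3, 3)); after release of (0, 0, 1) the pool is (3, 3, 4)
  run J4 (needs (0, 1, 1), free (3, 3, 4)); after release of (3, 0, 1) the pool is (6, 3, 5)
  run J7 (needs (2, 0, 4), free (6, 3, 5)); after release of (1, 3, 0) the pool is (7, 6, 5)


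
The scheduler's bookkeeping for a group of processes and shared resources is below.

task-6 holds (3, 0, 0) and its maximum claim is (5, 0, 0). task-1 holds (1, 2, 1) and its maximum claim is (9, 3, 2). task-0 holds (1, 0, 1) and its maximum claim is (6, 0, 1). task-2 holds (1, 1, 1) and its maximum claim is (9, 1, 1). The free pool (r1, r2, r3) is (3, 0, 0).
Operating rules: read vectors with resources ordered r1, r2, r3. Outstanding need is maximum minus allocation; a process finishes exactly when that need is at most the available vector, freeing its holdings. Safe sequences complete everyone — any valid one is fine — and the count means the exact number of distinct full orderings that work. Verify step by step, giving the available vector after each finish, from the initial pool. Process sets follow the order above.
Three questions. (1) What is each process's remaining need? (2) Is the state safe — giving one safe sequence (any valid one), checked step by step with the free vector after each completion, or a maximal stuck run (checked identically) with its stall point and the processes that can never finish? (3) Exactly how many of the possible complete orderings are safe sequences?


(1) Need matrix, components ordered r1, r2, r3:
  task-6: (2, 0, 0)
  task-1: (8, 1, 1)
  task-0: (5, 0, 0)
  task-2: (8, 0, 0)
(2) UNSAFE.
Key observation: r1 is the bottleneck — with task-6, task-0 done the pool holds (7, 0, 1), short of every remaining need.
Going as far as possible: task-6, task-0; after that, nothing fits. Check, step by step:
  pool = (3, 0, 0)
  task-6 needs (2, 0, 0) <= (3, 0, 0) -> finishes; pool += (3, 0, 0) = (6, 0, 0)
  task-0 needs (5, 0, 0) <= (6, 0, 0) -> finishes; pool += (1, 0, 1) = (7, 0, 1)
  task-1 still needs (8, 1, 1) but only (7, 0, 1) is free — short on r1 and r2
  task-2 still needs (8, 0, 0) but only (7, 0, 1) is free — short on r1
Permanently blocked: task-1 and task-2.
(3) The exact count: 0 of the possible complete orderings are safe sequences.


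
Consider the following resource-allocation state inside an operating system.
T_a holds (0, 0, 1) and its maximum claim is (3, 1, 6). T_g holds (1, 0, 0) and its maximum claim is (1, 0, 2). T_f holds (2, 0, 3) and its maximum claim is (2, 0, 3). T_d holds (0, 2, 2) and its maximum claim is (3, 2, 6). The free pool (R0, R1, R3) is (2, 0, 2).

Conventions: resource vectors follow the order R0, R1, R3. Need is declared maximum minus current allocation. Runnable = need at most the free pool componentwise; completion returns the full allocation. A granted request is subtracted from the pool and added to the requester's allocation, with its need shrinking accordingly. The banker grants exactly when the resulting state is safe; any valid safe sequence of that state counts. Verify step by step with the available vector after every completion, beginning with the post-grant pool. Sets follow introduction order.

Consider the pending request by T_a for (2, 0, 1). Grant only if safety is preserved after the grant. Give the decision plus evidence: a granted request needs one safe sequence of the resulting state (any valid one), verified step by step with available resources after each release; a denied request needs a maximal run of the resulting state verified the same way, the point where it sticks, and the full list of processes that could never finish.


GRANT: granting preserves safety; a valid post-grant sequence is T_f, T_g, T_d, T_a.
Key observation: after the grant the pool drops to (0, 0, 1), which still lets T_f finish first and unwind the rest.
Verifying the post-grant state step by step:
  pool = (0, 0, 1)
  run T_f (needs (0, 0, 0), free (0, 0, 1)); after release of (2, 0, 3) the pool is (2, 0, 4)
  run T_g (needs (0, 0, 2), free (2, 0, 4)); after release of (1, 0, 0) the pool is (3, 0, 4)
  run T_d (needs (3, 0, 4), free (3, 0, 4)); after release of (0, 2, 2) the pool is (3, 2, 6)
  run T_a (needs (1, 1, 4), free (3, 2, 6)); after release of (2, 0, 2) the pool is (5, 2, 8)


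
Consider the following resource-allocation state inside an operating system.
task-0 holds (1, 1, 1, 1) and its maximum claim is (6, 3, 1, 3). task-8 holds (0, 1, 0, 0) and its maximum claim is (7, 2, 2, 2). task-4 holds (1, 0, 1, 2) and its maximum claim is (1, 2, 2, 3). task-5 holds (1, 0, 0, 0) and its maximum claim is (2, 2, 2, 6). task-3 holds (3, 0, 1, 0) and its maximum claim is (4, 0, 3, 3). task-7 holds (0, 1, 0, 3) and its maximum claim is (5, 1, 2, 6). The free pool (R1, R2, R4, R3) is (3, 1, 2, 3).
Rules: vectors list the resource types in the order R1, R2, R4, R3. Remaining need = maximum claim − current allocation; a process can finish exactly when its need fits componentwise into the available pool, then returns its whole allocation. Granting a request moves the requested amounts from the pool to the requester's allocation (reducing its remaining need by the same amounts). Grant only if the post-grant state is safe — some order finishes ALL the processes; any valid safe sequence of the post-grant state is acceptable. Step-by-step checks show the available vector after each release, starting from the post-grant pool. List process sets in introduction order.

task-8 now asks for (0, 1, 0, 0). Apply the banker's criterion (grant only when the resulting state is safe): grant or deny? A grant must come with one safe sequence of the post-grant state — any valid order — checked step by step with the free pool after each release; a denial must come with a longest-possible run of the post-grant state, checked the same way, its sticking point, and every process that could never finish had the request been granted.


DENY. Granting would leave the state unsafe.
Key observation: after task-3, task-7 the pool peaks at (6, 1, 3, 6), and each blocked process is short somewhere: task-0 on R2; task-8 on R1; task-4 on R2; task-5 on R2.
On the post-grant state, task-3, task-7 is a maximal run — nothing extends it. Verifying each step:
  pool = (3, 0, 2, 3)
  task-3: need (1, 0, 2, 3) fits (3, 0, 2, 3); releases (3, 0, 1, 0), pool now (6, 0, 3, 3)
  task-7: need (5, 0, 2, 3) fits (6, 0, 3, 3); releases (0, 1, 0, 3), pool now (6, 1, 3, 6)
  task-0 still needs (5, 2, 0, 2) but only (6, 1, 3, 6) is free — short on R2
  task-8 still needs (7, 0, 2, 2) but only (6, 1, 3, 6) is free — short on R1
  task-4 still needs (0, 2, 1, 1) but only (6, 1, 3, 6) is free — short on R2
  task-5 still needs (1, 2, 2, 6) but only (6, 1, 3, 6) is free — short on R2
Processes that could never finish after the grant: task-0, task-8, task-4 and task-5.


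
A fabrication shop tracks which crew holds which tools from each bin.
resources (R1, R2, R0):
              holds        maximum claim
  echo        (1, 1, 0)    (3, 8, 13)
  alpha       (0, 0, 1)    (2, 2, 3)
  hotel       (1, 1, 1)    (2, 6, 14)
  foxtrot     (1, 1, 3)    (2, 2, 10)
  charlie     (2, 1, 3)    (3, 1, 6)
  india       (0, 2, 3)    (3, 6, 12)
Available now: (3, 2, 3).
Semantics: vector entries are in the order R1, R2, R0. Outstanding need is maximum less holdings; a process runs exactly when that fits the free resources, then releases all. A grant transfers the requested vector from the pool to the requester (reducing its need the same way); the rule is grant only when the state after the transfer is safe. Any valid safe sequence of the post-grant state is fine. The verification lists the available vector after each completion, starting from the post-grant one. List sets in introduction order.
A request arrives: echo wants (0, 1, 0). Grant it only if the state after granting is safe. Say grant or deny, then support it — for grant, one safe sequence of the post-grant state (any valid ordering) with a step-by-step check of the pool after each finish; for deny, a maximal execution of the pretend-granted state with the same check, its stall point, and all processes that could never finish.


DENY. Granting would leave the state unsafe.
Key observation: even finishing charlie, alpha, foxtrot leaves just (6, 3, 10) free — too little R2 for any of the remaining processes.
After a pretend grant, a maximal execution: charlie, alpha, foxtrot — then nothing else fits. Verifying each step:
  pool = (3, 1, 3)
  charlie: need (1, 0, 3) fits (3, 1, 3); releases (2, 1, 3), pool now (5, 2, 6)
  alpha: need (2, 2, 2) fits (5, 2, 6); releases (0, 0, 1), pool now (5, 2, 7)
  foxtrot: need (1, 1, 7) fits (5, 2, 7); releases (1, 1, 3), pool now (6, 3, 10)
  echo still needs (2, 6, 13) but only (6, 3, 10) is free — short on R2 and R0
  hotel still needs (1, 5, 13) but only (6, 3, 10) is free — short on R2 and R0
  india still needs (3, 4, 9) but only (6, 3, 10) is free — short on R2
Post-grant, the permanently blocked set is echo, hotel and india.


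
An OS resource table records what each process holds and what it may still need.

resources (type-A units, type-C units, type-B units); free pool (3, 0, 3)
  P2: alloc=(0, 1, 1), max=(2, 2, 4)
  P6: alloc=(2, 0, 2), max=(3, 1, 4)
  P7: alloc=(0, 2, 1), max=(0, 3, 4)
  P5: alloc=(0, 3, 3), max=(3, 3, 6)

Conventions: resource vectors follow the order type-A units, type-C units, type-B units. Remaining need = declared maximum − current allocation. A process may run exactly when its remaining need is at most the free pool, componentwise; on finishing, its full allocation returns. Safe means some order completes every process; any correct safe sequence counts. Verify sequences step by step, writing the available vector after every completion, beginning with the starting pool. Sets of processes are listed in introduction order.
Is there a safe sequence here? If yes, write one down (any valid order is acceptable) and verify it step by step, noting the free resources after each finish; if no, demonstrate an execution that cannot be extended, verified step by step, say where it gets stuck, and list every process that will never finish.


SAFE, for example via the order P5, P6, P2, P7.
Key observation: the first exact fit in this order is P5 — it needs (3, 0, 3) with (3, 0, 3) free, meeting a requested resource to the last unit.
Walking it through:
  pool = (3, 0, 3)
  run P5 (needs (3, 0, 3), free (3, 0, 3)); after release of (0, 3, 3) the pool is (3, 3, 6)
  run P6 (needs (1, 1, 2), free (3, 3, 6)); after release of (2, 0, 2) the pool is (5, 3, 8)
  run P2 (needs (2, 1, 3), free (5, 3, 8)); after release of (0, 1, 1) the pool is (5, 4, 9)
  run P7 (needs (0, 1, 3), free (5, 4, 9)); after release of (0, 2, 1) the pool is (5, 6, 10)


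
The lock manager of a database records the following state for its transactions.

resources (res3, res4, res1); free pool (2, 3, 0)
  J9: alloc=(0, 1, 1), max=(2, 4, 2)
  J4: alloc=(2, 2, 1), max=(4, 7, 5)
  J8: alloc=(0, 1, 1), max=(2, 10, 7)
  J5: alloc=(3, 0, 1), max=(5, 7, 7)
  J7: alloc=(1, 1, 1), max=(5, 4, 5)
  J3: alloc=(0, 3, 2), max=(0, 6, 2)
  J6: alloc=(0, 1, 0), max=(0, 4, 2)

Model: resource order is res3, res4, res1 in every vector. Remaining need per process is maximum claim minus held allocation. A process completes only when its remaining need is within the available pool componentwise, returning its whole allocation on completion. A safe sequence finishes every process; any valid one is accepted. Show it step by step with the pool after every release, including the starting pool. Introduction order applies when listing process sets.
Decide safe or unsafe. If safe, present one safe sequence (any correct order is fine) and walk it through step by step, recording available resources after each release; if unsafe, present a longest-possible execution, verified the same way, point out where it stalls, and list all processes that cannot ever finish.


UNSAFE — no complete ordering exists.
Key observation: the pool after J3, J6, J9 is (2, 8, 3); every surviving request exceeds it in res1, so progress ends there.
The run J3, J6, J9 cannot be extended any further. Walking it through:
  pool = (2, 3, 0)
  J3 needs (0, 3, 0) <= (2, 3, 0) -> finishes; pool += (0, 3, 2) = (2, 6, 2)
  J6 needs (0, 3, 2) <= (2, 6, 2) -> finishes; pool += (0, 1, 0) = (2, 7, 2)
  J9 needs (2, 3, 1) <= (2, 7, 2) -> finishes; pool += (0, 1, 1) = (2, 8, 3)
  J4 cannot run: need (2, 5, 4) vs free (2, 8, 3) (insufficient res1)
  J8 cannot run: need (2, 9, 6) vs free (2, 8, 3) (insufficient res4 and res1)
  J5 cannot run: need (2, 7, 6) vs free (2, 8, 3) (insufficient res1)
  J7 cannot run: need (4, 3, 4) vs free (2, 8, 3) (insufficient res3 and res1)
Processes that can never finish: J4, J8, J5 and J7.


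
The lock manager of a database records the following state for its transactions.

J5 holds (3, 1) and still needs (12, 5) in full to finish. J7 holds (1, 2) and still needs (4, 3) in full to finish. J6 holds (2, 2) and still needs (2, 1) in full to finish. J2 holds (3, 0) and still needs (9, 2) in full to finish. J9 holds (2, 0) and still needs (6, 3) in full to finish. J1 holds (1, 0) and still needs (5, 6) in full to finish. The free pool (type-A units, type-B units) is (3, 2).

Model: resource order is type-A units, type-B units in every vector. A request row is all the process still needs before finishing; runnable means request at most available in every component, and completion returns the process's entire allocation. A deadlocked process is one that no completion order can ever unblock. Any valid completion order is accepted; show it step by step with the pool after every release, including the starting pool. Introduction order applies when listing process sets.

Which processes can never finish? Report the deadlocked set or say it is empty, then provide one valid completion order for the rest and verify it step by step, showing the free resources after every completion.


No process is deadlocked.
Key observation: there is always a runnable process — J6 first — so the state unwinds completely.
One completion order for the rest: J6, J7, J1, J9, J2, J5. Walking it through:
  pool = (3, 2)
  run J6 (needs (2, 1), free (3, 2)); after release of (2, 2) the pool is (5, 4)
  run J7 (needs (4, 3), free (5, 4)); after release of (1, 2) the pool is (6, 6)
  run J1 (needs (5, 6), free (6, 6)); after release of (1, 0) the pool is (7, 6)
  run J9 (needs (6, 3), free (7, 6)); after release of (2, 0) the pool is (9, 6)
  run J2 (needs (9, 2), free (9, 6)); after release of (3, 0) the pool is (12, 6)
  run J5 (needs (12, 5), free (12, 6)); after release of (3, 1) the pool is (15, 7)


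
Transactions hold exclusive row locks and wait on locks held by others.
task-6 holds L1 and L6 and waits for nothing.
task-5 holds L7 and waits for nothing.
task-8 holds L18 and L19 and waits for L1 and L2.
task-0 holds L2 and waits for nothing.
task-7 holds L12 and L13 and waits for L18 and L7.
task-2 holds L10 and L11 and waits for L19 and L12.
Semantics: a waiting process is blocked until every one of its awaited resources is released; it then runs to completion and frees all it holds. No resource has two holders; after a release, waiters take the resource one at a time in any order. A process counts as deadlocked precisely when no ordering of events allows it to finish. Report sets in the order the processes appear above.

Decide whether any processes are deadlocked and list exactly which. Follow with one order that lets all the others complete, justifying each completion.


Nothing here is deadlocked.
Key observation: although several processes wait, no cycle exists — each chain bottoms out at a free runner.
The rest can finish in the order task-6, task-0, task-8, task-5, task-7, task-2.
Step-by-step check:
  run task-6 (it waits on nothing); releases L1 and L6
  run task-0 (it waits on nothing); releases L2
  task-8 waits on L1 and L2 — all released -> runs and releases L18 and L19
  run task-5 (it waits on nothing); releases L7
  task-7 waits on L18 and L7 — all released -> runs and releases L12 and L13
  task-2 waits on L19 and L12 — all released -> runs and releases L10 and L11


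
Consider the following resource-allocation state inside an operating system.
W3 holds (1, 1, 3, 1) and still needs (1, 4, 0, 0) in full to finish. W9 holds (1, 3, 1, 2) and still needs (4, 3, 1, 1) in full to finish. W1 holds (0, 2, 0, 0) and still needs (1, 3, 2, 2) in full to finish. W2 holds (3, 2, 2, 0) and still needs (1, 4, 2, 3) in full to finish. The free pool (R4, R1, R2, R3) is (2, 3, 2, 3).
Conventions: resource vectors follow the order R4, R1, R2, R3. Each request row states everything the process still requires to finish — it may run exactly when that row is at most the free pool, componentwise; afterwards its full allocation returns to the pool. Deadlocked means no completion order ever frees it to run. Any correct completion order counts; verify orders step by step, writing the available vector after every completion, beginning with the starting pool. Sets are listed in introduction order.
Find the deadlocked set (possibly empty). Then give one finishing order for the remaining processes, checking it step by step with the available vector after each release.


The deadlocked set is empty.
Key observation: beginning at W1, releases accumulate fast enough that every process eventually fits.
A valid finishing order for the others: W1, W2, W9, W3. Verifying each step:
  pool = (2, 3, 2, 3)
  W1: need (1, 3, 2, 2) fits (2, 3, 2, 3); releases (0, 2, 0, 0), pool now (2, 5, 2, 3)
  W2: need (1, 4, 2, 3) fits (2, 5, 2, 3); releases (3, 2, 2, 0), pool now (5, 7, 4, 3)
  W9: need (4, 3, 1, 1) fits (5, 7, 4, 3); releases (1, 3, 1, 2), pool now (6, 10, 5, 5)
  W3: need (1, 4, 0, 0) fits (6, 10, 5, 5); releases (1, 1, 3, 1), pool now (7, 11, 8, 6)


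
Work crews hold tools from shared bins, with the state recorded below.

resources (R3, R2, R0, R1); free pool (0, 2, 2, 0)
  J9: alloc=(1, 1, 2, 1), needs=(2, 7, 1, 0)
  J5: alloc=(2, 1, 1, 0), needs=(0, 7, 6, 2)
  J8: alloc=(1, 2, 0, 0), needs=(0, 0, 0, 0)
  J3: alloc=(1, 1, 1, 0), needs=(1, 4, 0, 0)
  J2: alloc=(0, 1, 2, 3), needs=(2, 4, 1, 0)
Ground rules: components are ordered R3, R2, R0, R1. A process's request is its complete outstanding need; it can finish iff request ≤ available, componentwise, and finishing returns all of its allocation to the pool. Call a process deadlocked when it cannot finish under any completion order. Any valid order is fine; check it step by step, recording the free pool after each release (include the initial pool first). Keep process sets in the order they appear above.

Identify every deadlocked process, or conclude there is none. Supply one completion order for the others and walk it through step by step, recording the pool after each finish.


Deadlocked: J9 and J5.
Key observation: the pool after J8, J3, J2 is (2, 6, 5, 3); every surviving request exceeds it in R2, so progress ends there.
One completion order for the rest: J8, J3, J2. Check, step by step:
  pool = (0, 2, 2, 0)
  run J8 (needs (0, 0, 0, 0), free (0, 2, 2, 0)); after release of (1, 2, 0, 0) the pool is (1, 4, 2, 0)
  run J3 (needs (1, 4, 0, 0), free (1, 4, 2, 0)); after release of (1, 1, 1, 0) the pool is (2, 5, 3, 0)
  run J2 (needs (2, 4, 1, 0), free (2, 5, 3, 0)); after release of (0, 1, 2, 3) the pool is (2, 6, 5, 3)
The stuck group stays short no matter what:
  J9 cannot run: need (2, 7, 1, 0) vs free (2, 6, 5, 3) (insufficient R2)
  J5 cannot run: need (0, 7, 6, 2) vs free (2, 6, 5, 3) (insufficient R2 and R0)


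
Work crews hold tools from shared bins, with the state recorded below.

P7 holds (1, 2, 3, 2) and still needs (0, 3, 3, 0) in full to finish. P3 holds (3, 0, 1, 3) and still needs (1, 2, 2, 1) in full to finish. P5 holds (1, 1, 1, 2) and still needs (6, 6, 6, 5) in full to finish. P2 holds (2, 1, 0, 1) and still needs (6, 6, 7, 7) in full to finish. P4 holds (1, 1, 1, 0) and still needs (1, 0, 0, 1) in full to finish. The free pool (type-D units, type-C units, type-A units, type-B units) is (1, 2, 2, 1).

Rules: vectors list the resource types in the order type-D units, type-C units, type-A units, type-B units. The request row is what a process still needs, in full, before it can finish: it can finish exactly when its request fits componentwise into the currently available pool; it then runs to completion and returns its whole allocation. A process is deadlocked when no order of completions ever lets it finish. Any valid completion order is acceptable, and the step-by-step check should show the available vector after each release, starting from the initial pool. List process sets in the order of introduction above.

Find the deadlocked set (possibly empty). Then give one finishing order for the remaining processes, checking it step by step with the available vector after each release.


Deadlocked set: P5 and P2.
Key observation: type-C units is the bottleneck — with P4, P3, P7 done the pool holds (6, 5, 7, 6), short of every remaining need.
A valid finishing order for the others: P4, P3, P7. Check, step by step:
  pool = (1, 2, 2, 1)
  P4: need (1, 0, 0, 1) fits (1, 2, 2, 1); releases (1, 1, 1, 0), pool now (2, 3, 3, 1)
  P3: need (1, 2, 2, 1) fits (2, 3, 3, 1); releases (3, 0, 1, 3), pool now (5, 3, 4, 4)
  P7: need (0, 3, 3, 0) fits (5, 3, 4, 4); releases (1, 2, 3, 2), pool now (6, 5, 7, 6)
The stuck group stays short no matter what:
  P5 cannot run: need (6, 6, 6, 5) vs free (6, 5, 7, 6) (insufficient type-C units)
  P2 cannot run: need (6, 6, 7, 7) vs free (6, 5, 7, 6) (insufficient type-C units and type-B units)


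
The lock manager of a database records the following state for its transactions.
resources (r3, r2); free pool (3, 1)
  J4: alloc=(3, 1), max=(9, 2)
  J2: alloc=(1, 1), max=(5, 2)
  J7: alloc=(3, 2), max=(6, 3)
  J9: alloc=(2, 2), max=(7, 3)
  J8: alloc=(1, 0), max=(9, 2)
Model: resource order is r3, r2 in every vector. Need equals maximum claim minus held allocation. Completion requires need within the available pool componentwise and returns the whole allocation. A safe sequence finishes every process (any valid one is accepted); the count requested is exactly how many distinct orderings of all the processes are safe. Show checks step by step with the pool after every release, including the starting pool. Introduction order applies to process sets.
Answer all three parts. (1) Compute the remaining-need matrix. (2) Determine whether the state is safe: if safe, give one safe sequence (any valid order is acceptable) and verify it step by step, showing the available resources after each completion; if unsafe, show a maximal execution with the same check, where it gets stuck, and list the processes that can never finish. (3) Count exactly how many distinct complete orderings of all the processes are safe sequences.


(1) Remaining need (order r3, r2):
  J4: (6, 1)
  J2: (4, 1)
  J7: (3, 1)
  J9: (5, 1)
  J8: (8, 2)
(2) SAFE — a valid safe sequence is J7, J9, J4, J2, J8.
Key observation: the order's first zero-slack moment is J7 ((3, 1) needed, (3, 1) free — a requested resource with nothing to spare).
Step-by-step check:
  pool = (3, 1)
  J7: need (3, 1) fits (3, 1); releases (3, 2), pool now (6, 3)
  J9: need (5, 1) fits (6, 3); releases (2, 2), pool now (8, 5)
  J4: need (6, 1) fits (8, 5); releases (3, 1), pool now (11, 6)
  J2: need (4, 1) fits (11, 6); releases (1, 1), pool now (12, 7)
  J8: need (8, 2) fits (12, 7); releases (1, 0), pool now (13, 7)
(3) Exactly 16 of the possible complete orderings are safe sequences.


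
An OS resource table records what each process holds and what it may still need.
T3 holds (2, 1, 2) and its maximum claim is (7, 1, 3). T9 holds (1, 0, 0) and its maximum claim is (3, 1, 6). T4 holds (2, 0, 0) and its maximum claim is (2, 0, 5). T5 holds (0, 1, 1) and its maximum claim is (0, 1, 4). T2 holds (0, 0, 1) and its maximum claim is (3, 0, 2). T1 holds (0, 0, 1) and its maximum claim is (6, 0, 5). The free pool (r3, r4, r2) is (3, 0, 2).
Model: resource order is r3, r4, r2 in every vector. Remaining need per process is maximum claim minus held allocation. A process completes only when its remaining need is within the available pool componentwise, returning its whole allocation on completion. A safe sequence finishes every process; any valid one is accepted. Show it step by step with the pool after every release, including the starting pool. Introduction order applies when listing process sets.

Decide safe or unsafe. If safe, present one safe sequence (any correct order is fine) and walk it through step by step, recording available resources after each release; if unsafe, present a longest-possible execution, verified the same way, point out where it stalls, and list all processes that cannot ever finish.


UNSAFE — no complete ordering exists.
Key observation: after T2, T5 the pool peaks at (3, 1, 4), and each blocked process is short somewhere: T3 on r3; T9 on r2; T4 on r2; T1 on r3.
Going as far as possible: T2, T5; after that, nothing fits. Verifying each step:
  pool = (3, 0, 2)
  T2 needs (3, 0, 1) <= (3, 0, 2) -> finishes; pool += (0, 0, 1) = (3, 0, 3)
  T5 needs (0, 0, 3) <= (3, 0, 3) -> finishes; pool += (0, 1, 1) = (3, 1, 4)
  blocked: T3 wants (5, 0, 1), pool (3, 1, 4) — not enough r3
  blocked: T9 wants (2, 1, 6), pool (3, 1, 4) — not enough r2
  blocked: T4 wants (0, 0, 5), pool (3, 1, 4) — not enough r2
  blocked: T1 wants (6, 0, 4), pool (3, 1, 4) — not enough r3
Never able to finish: T3, T9, T4 and T1.


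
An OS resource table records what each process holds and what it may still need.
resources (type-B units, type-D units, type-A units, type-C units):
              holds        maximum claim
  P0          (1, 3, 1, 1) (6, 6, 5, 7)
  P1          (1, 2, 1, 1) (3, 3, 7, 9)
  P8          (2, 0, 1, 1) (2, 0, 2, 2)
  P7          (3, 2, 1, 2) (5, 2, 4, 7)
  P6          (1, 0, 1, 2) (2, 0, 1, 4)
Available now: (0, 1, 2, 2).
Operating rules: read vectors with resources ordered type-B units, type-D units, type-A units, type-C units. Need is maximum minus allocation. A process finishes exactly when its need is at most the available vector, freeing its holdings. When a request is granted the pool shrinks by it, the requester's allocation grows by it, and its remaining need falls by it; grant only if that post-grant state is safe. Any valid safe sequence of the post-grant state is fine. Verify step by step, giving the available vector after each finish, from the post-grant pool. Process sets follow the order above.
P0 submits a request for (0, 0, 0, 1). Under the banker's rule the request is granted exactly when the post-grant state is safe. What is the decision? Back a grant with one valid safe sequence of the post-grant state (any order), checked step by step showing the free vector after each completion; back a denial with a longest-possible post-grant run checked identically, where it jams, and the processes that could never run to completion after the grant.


DENY — the pretend-granted state is unsafe.
Key observation: after P8, P6 complete, (3, 1, 4, 4) is the best the pool ever gets, yet each leftover process wants more type-C units.
Pretend the grant happened; the run P8, P6 goes as far as possible. Verifying each step:
  pool = (0, 1, 2, 1)
  P8 needs (0, 0, 1, 1) <= (0, 1, 2, 1) -> finishes; pool += (2, 0, 1, 1) = (2, 1, 3, 2)
  P6 needs (1, 0, 0, 2) <= (2, 1, 3, 2) -> finishes; pool += (1, 0, 1, 2) = (3, 1, 4, 4)
  P0 still needs (5, 3, 4, 5) but only (3, 1, 4, 4) is free — short on type-B units, type-D units and type-C units
  P1 still needs (2, 1, 6, 8) but only (3, 1, 4, 4) is free — short on type-A units and type-C units
  P7 still needs (2, 0, 3, 5) but only (3, 1, 4, 4) is free — short on type-C units
Had the request been granted, P0, P1 and P7 could never finish.


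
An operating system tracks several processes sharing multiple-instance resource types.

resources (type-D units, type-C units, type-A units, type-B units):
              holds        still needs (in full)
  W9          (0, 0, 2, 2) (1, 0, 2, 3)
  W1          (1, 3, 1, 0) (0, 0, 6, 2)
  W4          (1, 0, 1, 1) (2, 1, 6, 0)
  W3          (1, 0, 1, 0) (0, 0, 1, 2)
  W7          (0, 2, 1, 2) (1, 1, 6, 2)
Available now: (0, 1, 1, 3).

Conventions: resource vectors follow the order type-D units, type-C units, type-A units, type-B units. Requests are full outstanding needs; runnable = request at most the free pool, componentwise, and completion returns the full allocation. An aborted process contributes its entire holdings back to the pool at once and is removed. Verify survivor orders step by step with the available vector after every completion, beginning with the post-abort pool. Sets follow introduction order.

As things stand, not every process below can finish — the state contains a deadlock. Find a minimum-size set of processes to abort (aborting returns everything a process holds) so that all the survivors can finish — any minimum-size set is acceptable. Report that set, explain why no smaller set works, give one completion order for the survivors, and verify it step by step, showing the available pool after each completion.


Abort W1 and W7.
Key observation: the returned (1, 5, 2, 2) from W1 and W7 is what brings W4 — unrunnable before, under any order — into play at step 3.
Minimality, checking each single-abort alternative: W9 alone leaves W1 blocked (short on type-A units); W1 alone leaves W4 blocked (short on type-A units); W4 alone leaves W1 blocked (short on type-A units); W3 alone leaves W1 blocked (short on type-A units); W7 alone leaves W1 blocked (short on type-A units).
Survivors finish in the order: W9, W3, W4. Check, step by step (pool after the aborts first):
  pool = (1, 6, 3, 5)
  run W9 (needs (1, 0, 2, 3), free (1, 6, 3, 5)); after release of (0, 0, 2, 2) the pool is (1, 6, 5, 7)
  run W3 (needs (0, 0, 1, 2), free (1, 6, 5, 7)); after release of (1, 0, 1, 0) the pool is (2, 6, 6, 7)
  run W4 (needs (2, 1, 6, 0), free (2, 6, 6, 7)); after release of (1, 0, 1, 1) the pool is (3, 6, 7, 8)


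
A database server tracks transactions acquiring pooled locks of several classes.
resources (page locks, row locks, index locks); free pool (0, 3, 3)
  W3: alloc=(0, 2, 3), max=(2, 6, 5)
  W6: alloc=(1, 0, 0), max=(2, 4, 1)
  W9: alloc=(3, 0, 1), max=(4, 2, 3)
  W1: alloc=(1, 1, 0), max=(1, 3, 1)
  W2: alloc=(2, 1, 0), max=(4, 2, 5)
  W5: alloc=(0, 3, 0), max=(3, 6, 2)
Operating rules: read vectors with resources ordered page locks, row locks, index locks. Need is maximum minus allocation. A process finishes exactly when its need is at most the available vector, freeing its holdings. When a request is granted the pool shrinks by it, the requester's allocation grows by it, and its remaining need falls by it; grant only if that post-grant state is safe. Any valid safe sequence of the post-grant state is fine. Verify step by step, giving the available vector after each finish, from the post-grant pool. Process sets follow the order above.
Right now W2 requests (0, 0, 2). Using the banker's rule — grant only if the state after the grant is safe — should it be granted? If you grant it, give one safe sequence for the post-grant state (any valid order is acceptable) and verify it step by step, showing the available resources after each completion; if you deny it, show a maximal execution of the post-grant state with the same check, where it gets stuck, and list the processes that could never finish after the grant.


DENY. Granting would leave the state unsafe.
Key observation: the wall is index locks: completing W1, W6 brings the pool only to (2, 4, 1), and all the rest need more.
Pretend the grant happened; the run W1, W6 goes as far as possible. Step-by-step check:
  pool = (0, 3, 1)
  W1: need (0, 2, 1) fits (0, 3, 1); releases (1, 1, 0), pool now (1, 4, 1)
  W6: need (1, 4, 1) fits (1, 4, 1); releases (1, 0, 0), pool now (2, 4, 1)
  blocked: W3 wants (2, 4, 2), pool (2, 4, 1) — not enough index locks
  blocked: W9 wants (1, 2, 2), pool (2, 4, 1) — not enough index locks
  blocked: W2 wants (2, 1, 3), pool (2, 4, 1) — not enough index locks
  blocked: W5 wants (3, 3, 2), pool (2, 4, 1) — not enough page locks and index locks
Had the request been granted, W3, W9, W2 and W5 could never finish.


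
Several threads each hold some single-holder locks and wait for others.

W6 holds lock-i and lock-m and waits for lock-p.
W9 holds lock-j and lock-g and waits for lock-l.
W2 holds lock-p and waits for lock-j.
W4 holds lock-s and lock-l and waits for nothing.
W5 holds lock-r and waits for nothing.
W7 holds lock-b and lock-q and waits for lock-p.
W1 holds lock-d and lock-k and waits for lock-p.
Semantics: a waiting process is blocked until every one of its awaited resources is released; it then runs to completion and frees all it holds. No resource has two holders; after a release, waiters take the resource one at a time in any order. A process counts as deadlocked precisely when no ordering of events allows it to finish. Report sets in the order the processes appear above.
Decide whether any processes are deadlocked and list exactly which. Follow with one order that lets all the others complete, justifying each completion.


Nothing here is deadlocked.
Key observation: every chain of waits terminates; starting from the processes that wait on nothing, all the rest unlock in turn.
The rest can finish in the order W4, W9, W2, W1, W6, W7, W5.
Step-by-step check:
  run W4 (it waits on nothing); releases lock-s and lock-l
  W9 waits on lock-l — all released -> runs and releases lock-j and lock-g
  W2 waits on lock-j — all released -> runs and releases lock-p
  W1 waits on lock-p — all released -> runs and releases lock-d and lock-k
  W6 waits on lock-p — all released -> runs and releases lock-i and lock-m
  W7 waits on lock-p — all released -> runs and releases lock-b and lock-q
  run W5 (it waits on nothing); releases lock-r


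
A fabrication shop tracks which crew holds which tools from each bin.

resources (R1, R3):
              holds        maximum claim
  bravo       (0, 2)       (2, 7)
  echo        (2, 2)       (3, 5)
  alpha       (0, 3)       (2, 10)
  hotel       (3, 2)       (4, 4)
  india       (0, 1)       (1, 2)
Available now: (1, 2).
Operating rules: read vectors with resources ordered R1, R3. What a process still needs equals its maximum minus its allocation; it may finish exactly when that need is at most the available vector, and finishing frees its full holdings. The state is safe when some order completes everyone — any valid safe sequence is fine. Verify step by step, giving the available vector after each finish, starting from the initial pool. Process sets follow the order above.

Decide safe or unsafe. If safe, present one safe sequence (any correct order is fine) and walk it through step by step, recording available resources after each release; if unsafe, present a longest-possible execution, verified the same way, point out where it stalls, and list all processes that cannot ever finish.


SAFE — a valid safe sequence is hotel, india, echo, bravo, alpha.
Key observation: hotel marks the first exact bind of the order: its need (1, 2) fits the free (1, 2) with zero slack on a requested resource.
Verifying each step:
  pool = (1, 2)
  hotel: need (1, 2) fits (1, 2); releases (3, 2), pool now (4, 4)
  india: need (1, 1) fits (4, 4); releases (0, 1), pool now (4, 5)
  echo: need (1, 3) fits (4, 5); releases (2, 2), pool now (6, 7)
  bravo: need (2, 5) fits (6, 7); releases (0, 2), pool now (6, 9)
  alpha: need (2, 7) fits (6, 9); releases (0, 3), pool now (6, 12)


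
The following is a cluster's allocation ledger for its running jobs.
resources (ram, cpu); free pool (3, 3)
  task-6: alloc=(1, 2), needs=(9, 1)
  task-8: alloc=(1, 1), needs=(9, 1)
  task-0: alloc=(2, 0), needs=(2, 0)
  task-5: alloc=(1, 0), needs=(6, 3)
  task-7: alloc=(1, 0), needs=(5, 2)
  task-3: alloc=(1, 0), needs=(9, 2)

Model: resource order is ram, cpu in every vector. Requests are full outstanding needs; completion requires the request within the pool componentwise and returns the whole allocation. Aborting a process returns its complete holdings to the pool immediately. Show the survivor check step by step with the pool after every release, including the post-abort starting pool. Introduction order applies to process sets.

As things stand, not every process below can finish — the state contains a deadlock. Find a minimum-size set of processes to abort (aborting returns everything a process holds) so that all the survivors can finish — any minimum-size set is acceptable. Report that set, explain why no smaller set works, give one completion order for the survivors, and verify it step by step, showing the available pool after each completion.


Minimum abort set: task-6 and task-3.
Key observation: aborting task-6 and task-3 returns (2, 2), and task-8 — hopeless before — runs at step 4 with the returned capacity in the pool.
Why nothing smaller works — every single abort fails: task-6 alone leaves task-8 blocked (short on ram); task-8 alone leaves task-6 blocked (short on ram); task-0 alone leaves task-6 blocked (short on ram); task-5 alone leaves task-6 blocked (short on ram); task-7 alone leaves task-6 blocked (short on ram); task-3 alone leaves task-6 blocked (short on ram).
Survivors finish in the order: task-0, task-7, task-5, task-8. Check, step by step (pool after the aborts first):
  pool = (5, 5)
  task-0 needs (2, 0) <= (5, 5) -> finishes; pool += (2, 0) = (7, 5)
  task-7 needs (5, 2) <= (7, 5) -> finishes; pool += (1, 0) = (8, 5)
  task-5 needs (6, 3) <= (8, 5) -> finishes; pool += (1, 0) = (9, 5)
  task-8 needs (9, 1) <= (9, 5) -> finishes; pool += (1, 1) = (10, 6)


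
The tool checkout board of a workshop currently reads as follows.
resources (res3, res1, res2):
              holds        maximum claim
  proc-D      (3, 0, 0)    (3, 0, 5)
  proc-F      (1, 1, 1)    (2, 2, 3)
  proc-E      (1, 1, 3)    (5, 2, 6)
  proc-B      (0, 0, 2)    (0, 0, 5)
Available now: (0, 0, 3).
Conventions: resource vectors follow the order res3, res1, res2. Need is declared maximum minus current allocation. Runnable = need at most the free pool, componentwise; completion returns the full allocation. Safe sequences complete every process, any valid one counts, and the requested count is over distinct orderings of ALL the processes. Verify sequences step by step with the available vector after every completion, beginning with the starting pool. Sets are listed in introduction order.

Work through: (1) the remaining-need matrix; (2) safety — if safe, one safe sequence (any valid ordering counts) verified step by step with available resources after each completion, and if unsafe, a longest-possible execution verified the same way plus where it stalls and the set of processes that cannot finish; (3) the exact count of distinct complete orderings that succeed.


(1) Need matrix, components ordered res3, res1, res2:
  proc-D: (0, 0, 5)
  proc-F: (1, 1, 2)
  proc-E: (4, 1, 3)
  proc-B: (0, 0, 3)
(2) UNSAFE — no complete ordering exists.
Key observation: proc-B, proc-D can finish, but then (3, 0, 5) is all there is, and the blocked group's res1 demands exceed it.
The run proc-B, proc-D cannot be extended any further. Step-by-step check:
  pool = (0, 0, 3)
  run proc-B (needs (0, 0, 3), free (0, 0, 3)); after release of (0, 0, 2) the pool is (0, 0, 5)
  run proc-D (needs (0, 0, 5), free (0, 0, 5)); after release of (3, 0, 0) the pool is (3, 0, 5)
  proc-F still needs (1, 1, 2) but only (3, 0, 5) is free — short on res1
  proc-E still needs (4, 1, 3) but only (3, 0, 5) is free — short on res3 and res1
Never able to finish: proc-F and proc-E.
(3) Exactly 0 of the possible complete orderings are safe sequences.
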